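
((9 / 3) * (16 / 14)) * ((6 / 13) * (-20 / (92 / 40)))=-28800 / 2093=-13.76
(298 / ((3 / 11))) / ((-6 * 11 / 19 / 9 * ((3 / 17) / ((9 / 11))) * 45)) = -48127 / 165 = -291.68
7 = 7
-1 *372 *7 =-2604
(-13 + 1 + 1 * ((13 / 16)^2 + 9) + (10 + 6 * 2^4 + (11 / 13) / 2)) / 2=346389 / 6656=52.04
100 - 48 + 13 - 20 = 45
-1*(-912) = 912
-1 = -1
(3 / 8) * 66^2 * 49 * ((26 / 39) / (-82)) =-650.74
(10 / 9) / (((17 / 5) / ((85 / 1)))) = 27.78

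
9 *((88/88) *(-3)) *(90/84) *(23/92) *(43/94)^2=-748845/494816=-1.51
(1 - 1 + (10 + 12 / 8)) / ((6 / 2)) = 23 / 6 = 3.83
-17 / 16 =-1.06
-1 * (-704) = 704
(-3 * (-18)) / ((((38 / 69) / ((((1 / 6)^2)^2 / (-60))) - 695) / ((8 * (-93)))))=924048 / 1000945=0.92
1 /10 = 0.10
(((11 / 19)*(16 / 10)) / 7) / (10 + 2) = 22 / 1995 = 0.01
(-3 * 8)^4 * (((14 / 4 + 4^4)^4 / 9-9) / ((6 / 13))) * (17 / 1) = 6157336969929600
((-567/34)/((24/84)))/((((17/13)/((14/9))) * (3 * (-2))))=13377/1156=11.57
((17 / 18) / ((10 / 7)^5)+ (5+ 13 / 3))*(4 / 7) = 5.42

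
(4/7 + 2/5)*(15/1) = 14.57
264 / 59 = 4.47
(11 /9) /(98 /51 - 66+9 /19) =-323 /16809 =-0.02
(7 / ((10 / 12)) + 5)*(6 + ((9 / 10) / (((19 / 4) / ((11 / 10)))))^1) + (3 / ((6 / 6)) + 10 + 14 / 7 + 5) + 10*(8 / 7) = 114.62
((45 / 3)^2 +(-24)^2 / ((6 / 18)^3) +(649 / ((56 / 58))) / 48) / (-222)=-21223109 / 298368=-71.13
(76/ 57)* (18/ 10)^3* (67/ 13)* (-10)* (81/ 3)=-3516696/ 325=-10820.60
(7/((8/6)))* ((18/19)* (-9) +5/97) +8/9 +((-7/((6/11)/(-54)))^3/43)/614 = 12561.98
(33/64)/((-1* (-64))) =33/4096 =0.01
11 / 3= 3.67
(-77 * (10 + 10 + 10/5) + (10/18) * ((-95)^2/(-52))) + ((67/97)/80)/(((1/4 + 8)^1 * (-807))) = -1790.42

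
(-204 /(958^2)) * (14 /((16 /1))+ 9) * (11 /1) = -44319 /1835528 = -0.02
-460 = -460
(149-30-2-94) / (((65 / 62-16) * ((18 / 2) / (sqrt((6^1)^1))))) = -1426 * sqrt(6) / 8343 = -0.42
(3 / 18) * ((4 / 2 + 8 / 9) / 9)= 13 / 243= 0.05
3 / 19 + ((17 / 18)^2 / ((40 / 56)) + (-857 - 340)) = -36800363 / 30780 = -1195.59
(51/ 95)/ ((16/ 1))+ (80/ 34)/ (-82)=5147/ 1059440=0.00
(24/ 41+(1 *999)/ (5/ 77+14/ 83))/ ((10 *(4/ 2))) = 213.85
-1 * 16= -16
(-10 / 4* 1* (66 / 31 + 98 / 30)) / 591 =-2509 / 109926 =-0.02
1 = 1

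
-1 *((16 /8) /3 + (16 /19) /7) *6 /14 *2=-628 /931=-0.67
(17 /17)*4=4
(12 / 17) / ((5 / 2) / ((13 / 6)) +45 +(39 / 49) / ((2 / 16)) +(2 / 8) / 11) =336336 / 25035917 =0.01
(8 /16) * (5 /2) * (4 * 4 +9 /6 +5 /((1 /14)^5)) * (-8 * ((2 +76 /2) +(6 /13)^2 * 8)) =-189530411000 /169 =-1121481721.89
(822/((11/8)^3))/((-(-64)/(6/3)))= 13152/1331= 9.88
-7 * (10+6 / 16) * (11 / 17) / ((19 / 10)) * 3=-95865 / 1292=-74.20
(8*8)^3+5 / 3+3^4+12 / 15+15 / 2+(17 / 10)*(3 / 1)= 3933601 / 15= 262240.07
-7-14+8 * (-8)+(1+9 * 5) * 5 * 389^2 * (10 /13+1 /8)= 1618373675 /52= 31122570.67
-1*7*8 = -56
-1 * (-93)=93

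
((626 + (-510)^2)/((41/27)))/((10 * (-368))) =-3519801/75440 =-46.66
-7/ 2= -3.50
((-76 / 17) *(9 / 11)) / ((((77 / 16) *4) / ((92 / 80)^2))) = -0.25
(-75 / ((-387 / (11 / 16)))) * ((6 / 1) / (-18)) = -275 / 6192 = -0.04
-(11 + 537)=-548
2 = 2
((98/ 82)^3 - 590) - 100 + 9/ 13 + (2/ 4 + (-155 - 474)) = -2358381349/ 1791946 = -1316.10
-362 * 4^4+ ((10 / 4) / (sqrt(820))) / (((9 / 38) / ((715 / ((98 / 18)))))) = -92623.59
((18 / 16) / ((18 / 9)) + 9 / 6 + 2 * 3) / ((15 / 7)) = 301 / 80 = 3.76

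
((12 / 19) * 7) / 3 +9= 199 / 19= 10.47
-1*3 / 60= -1 / 20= -0.05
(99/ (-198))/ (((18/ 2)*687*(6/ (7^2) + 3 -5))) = 49/ 1137672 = 0.00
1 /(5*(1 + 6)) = 1 /35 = 0.03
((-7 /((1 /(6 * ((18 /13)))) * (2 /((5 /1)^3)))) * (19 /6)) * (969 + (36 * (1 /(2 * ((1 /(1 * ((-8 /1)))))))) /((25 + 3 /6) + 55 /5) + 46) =-11043372375 /949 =-11636851.82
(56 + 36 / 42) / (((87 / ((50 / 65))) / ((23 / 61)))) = 91540 / 482937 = 0.19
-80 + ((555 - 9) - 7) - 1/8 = 3671/8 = 458.88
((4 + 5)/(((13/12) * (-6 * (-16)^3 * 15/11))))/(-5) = -33/665600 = -0.00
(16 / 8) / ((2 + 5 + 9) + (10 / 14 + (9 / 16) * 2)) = 112 / 999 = 0.11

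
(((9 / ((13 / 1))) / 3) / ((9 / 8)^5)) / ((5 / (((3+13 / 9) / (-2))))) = -131072 / 2302911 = -0.06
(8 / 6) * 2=2.67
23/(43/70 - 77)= -1610/5347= -0.30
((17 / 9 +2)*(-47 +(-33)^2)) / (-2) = -18235 / 9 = -2026.11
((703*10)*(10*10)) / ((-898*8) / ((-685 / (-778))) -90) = -240777500 / 2825401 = -85.22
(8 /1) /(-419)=-8 /419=-0.02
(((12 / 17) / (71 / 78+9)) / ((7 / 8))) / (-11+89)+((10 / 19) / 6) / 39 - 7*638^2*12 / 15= -2330586927737717 / 1022435505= -2279446.40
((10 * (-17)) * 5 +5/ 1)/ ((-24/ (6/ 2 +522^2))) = 76750505/ 8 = 9593813.12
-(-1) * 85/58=85/58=1.47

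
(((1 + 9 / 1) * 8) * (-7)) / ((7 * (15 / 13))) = -208 / 3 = -69.33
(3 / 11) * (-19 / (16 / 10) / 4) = -285 / 352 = -0.81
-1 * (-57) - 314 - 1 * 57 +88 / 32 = -1245 / 4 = -311.25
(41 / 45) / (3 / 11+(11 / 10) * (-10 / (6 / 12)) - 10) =-451 / 15705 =-0.03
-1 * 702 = -702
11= 11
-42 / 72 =-0.58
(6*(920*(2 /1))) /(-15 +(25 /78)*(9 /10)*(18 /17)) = -325312 /433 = -751.30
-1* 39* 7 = -273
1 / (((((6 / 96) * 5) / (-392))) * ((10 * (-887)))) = 3136 / 22175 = 0.14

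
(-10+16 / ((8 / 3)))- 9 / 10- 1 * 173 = -1779 / 10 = -177.90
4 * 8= 32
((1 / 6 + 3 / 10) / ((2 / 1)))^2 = 49 / 900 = 0.05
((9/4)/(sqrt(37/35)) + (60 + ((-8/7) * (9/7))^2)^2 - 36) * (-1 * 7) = -22066238700/823543 - 63 * sqrt(1295)/148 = -26809.59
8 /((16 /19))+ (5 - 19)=-9 /2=-4.50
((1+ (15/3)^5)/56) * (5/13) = 7815/364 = 21.47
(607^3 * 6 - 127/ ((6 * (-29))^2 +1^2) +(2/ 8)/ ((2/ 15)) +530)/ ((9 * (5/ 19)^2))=117334985900900267/ 54498600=2152990827.30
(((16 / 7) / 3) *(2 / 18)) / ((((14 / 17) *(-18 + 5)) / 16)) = -0.13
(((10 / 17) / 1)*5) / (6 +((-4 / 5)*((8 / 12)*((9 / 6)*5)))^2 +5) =50 / 459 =0.11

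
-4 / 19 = -0.21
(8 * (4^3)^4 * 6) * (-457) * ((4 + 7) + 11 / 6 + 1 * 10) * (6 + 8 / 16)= -54621045260288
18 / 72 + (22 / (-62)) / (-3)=137 / 372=0.37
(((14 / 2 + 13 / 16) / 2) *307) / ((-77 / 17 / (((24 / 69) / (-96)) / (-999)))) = -652375 / 679383936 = -0.00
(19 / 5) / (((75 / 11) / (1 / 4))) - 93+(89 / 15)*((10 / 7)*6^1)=-441037 / 10500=-42.00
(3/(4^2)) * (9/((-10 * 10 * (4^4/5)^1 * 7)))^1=-27/573440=-0.00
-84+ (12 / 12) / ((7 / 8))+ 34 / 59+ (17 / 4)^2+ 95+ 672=4643981 / 6608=702.78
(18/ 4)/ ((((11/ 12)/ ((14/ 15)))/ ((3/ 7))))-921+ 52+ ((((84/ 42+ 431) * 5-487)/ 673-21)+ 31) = -31630911/ 37015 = -854.54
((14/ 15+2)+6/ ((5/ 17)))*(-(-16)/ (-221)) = -1120/ 663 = -1.69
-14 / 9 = -1.56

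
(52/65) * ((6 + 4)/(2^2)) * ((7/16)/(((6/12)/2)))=7/2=3.50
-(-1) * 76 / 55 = 1.38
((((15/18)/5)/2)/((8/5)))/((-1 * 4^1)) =-5/384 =-0.01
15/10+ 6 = 15/2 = 7.50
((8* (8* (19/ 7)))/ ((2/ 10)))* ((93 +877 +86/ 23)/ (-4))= -34041920/ 161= -211440.50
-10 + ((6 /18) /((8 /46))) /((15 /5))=-337 /36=-9.36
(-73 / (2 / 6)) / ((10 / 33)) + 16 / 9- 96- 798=-145343 / 90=-1614.92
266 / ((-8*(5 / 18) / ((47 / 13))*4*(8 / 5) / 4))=-56259 / 208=-270.48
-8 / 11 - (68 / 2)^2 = -12724 / 11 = -1156.73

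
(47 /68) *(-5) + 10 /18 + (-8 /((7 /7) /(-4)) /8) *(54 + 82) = 331153 /612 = 541.10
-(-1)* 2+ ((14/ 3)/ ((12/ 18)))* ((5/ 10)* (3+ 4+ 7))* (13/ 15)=667/ 15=44.47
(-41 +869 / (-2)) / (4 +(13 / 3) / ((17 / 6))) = -16167 / 188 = -85.99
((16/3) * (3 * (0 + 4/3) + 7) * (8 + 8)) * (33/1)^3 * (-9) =-303595776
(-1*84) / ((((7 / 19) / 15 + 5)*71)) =-5985 / 25418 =-0.24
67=67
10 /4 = 5 /2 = 2.50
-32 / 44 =-8 / 11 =-0.73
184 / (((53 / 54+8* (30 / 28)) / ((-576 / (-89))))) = 124.66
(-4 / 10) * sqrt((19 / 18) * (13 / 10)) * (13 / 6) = -13 * sqrt(1235) / 450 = -1.02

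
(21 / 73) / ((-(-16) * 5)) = 21 / 5840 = 0.00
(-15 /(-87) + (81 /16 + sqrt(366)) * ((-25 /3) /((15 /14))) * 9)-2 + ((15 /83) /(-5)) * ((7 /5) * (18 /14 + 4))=-70 * sqrt(366)-34320937 /96280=-1695.65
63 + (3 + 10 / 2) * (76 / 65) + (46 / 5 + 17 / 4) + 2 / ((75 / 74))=342331 / 3900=87.78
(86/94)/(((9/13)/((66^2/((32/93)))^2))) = 637075575279/3008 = 211793741.78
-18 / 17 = -1.06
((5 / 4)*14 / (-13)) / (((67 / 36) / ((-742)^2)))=-346855320 / 871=-398226.54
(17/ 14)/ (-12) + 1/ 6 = 11/ 168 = 0.07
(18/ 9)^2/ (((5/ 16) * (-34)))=-0.38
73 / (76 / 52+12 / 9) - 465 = -47838 / 109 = -438.88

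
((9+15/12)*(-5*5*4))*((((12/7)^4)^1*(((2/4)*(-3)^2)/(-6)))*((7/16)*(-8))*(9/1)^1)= -71733600/343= -209135.86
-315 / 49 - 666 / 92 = -13.67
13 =13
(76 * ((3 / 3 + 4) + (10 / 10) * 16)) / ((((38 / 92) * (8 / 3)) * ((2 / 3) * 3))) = 1449 / 2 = 724.50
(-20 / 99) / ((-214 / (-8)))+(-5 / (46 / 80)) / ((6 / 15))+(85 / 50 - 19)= -95132947 / 2436390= -39.05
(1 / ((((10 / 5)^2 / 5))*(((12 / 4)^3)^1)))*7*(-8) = -70 / 27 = -2.59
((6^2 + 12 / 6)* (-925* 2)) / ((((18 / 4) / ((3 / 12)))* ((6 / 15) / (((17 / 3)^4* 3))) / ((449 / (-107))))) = 3295394135875 / 26001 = 126741053.65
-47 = -47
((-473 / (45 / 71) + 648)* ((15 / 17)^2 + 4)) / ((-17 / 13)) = 79406119 / 221085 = 359.17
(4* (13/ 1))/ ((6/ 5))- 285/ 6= -25/ 6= -4.17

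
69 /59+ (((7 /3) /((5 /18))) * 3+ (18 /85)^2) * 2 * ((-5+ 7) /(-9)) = -4284251 /426275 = -10.05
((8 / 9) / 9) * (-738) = -656 / 9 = -72.89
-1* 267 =-267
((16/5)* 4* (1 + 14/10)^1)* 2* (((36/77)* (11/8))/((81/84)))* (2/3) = 2048/75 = 27.31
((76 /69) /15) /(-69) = -76 /71415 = -0.00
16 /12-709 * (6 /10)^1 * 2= -12742 /15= -849.47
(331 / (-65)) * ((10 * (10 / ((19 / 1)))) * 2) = -13240 / 247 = -53.60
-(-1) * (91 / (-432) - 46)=-19963 / 432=-46.21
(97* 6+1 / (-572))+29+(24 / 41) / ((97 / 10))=1390062987 / 2274844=611.06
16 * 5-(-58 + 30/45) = 412/3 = 137.33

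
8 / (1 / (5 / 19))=40 / 19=2.11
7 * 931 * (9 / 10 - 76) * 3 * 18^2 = -2378613762 / 5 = -475722752.40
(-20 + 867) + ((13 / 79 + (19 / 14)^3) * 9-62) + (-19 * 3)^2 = 879672181 / 216776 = 4057.98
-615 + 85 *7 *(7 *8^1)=32705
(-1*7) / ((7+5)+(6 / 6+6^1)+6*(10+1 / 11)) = -11 / 125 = -0.09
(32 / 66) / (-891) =-16 / 29403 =-0.00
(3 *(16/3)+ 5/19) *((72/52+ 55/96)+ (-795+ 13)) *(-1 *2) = 100269779/3952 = 25371.91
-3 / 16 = -0.19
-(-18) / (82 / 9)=81 / 41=1.98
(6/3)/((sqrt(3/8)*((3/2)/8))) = 64*sqrt(6)/9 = 17.42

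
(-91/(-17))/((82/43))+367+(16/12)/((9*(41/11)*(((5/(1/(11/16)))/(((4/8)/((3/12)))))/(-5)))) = 13914445/37638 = 369.69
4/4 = 1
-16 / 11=-1.45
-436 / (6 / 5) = -1090 / 3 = -363.33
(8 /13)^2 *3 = 192 /169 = 1.14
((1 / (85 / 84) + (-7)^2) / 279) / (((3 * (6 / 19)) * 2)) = 80731 / 853740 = 0.09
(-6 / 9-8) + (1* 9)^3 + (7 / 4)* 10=4427 / 6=737.83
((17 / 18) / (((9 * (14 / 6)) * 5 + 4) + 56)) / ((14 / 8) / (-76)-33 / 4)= -2584 / 3734775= -0.00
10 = 10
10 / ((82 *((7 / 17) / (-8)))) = -680 / 287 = -2.37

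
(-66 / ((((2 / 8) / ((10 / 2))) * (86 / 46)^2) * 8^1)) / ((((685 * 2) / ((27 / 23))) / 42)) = -1.70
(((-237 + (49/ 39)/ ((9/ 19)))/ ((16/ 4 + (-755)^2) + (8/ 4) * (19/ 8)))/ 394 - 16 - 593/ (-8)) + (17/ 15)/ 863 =12654280362890671/ 217703134481976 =58.13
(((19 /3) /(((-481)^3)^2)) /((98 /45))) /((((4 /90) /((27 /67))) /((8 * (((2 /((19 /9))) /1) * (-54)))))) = -35429400 /40657562751763826323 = -0.00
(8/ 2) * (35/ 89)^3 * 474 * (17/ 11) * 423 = 75382.24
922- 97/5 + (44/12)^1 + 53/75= 68023/75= 906.97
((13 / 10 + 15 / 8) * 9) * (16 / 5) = 2286 / 25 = 91.44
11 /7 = 1.57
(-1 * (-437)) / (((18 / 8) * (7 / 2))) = 3496 / 63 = 55.49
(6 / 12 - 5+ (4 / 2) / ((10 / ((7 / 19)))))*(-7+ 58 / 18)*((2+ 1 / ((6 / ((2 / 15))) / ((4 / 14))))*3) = 9035704 / 89775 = 100.65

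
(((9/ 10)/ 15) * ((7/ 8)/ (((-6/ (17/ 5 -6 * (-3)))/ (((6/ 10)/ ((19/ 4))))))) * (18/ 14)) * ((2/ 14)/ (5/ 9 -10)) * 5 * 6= 78003/ 5652500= 0.01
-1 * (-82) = 82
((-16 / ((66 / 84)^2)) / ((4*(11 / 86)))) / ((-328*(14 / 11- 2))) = -2107 / 9922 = -0.21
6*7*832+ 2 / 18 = 314497 / 9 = 34944.11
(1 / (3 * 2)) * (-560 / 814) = -140 / 1221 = -0.11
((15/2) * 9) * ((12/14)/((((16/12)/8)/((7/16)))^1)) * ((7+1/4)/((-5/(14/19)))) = -49329/304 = -162.27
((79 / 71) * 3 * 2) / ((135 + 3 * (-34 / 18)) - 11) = 1422 / 25205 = 0.06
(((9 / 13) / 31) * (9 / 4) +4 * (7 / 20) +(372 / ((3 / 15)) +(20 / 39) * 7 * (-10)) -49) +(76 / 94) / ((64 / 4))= 4038077273 / 2272920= 1776.60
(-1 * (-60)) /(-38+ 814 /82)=-2460 /1151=-2.14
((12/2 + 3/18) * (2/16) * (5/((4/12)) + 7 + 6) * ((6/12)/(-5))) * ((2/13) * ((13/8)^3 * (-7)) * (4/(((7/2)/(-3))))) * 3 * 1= -131313/1280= -102.59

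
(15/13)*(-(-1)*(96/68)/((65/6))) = 432/2873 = 0.15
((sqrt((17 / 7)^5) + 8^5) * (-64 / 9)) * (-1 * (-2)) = -4194304 / 9-36992 * sqrt(119) / 3087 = -466164.50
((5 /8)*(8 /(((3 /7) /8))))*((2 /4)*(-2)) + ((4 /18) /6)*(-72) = -96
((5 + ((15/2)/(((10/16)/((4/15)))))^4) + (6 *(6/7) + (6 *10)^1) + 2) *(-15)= -2323131/875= -2655.01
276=276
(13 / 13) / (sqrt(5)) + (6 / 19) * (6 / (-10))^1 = -18 / 95 + sqrt(5) / 5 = 0.26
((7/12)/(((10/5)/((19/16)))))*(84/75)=931/2400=0.39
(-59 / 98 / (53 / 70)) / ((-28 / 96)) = 7080 / 2597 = 2.73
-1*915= -915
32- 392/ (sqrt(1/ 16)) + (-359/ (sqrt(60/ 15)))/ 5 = -15719/ 10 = -1571.90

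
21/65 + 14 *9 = 8211/65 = 126.32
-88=-88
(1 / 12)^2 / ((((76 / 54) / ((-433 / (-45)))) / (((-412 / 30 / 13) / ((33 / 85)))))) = -758183 / 5868720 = -0.13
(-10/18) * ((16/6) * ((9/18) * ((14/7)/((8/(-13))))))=65/27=2.41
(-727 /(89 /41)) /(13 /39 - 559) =89421 /149164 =0.60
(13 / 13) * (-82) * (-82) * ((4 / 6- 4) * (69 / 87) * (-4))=6186080 / 87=71104.37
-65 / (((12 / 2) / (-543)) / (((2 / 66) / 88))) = 11765 / 5808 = 2.03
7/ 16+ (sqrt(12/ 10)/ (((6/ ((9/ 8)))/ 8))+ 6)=3 * sqrt(30)/ 10+ 103/ 16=8.08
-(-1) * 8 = 8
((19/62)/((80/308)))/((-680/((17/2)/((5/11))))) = -16093/496000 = -0.03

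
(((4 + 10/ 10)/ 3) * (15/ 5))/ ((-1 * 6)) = -5/ 6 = -0.83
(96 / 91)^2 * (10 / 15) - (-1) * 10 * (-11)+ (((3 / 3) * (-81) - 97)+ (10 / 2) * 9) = -242.26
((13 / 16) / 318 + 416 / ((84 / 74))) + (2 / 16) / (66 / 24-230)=366.48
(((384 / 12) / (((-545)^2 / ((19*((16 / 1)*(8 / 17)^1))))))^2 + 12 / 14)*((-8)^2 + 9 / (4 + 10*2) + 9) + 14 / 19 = 863324970441962523 / 13564240585892500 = 63.65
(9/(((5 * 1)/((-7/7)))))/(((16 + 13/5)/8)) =-24/31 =-0.77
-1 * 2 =-2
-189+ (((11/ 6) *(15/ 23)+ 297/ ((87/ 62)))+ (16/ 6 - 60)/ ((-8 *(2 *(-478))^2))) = 87236133817/ 3657571872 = 23.85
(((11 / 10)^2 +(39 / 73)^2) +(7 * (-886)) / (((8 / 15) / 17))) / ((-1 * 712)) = 52673768983 / 189712400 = 277.65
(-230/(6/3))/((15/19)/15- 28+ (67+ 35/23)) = -50255/17731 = -2.83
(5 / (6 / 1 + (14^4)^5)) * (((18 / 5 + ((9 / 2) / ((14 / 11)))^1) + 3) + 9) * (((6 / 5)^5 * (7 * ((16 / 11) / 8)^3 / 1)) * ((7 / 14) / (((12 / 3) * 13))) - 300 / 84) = -3620443064829 / 886723491969518039359184586925000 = -0.00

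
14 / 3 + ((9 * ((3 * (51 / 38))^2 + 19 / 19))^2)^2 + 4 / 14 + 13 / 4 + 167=52565977393108113034469 / 91303634908416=575727104.90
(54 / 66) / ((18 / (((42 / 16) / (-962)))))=-0.00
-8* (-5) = 40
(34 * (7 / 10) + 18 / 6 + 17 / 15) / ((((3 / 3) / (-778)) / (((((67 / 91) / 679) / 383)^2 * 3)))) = -1463333198 / 2800205378724845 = -0.00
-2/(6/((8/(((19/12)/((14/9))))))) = -448/171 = -2.62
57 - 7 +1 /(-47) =2349 /47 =49.98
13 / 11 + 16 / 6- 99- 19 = -114.15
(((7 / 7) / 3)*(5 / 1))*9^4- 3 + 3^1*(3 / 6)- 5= 21857 / 2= 10928.50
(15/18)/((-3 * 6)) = -5/108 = -0.05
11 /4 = 2.75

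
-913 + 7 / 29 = -26470 / 29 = -912.76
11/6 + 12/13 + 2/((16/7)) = 1133/312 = 3.63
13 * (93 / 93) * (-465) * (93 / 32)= -562185 / 32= -17568.28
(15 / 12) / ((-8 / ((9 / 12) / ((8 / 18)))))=-0.26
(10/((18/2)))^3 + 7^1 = 6103/729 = 8.37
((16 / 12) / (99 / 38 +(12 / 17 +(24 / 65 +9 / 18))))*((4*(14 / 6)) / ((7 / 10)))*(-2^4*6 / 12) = -26873600 / 789903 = -34.02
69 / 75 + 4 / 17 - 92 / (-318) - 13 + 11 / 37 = -28148347 / 2500275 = -11.26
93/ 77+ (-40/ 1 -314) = -27165/ 77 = -352.79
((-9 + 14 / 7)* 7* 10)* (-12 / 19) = 5880 / 19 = 309.47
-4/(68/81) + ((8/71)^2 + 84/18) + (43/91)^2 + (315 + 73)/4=206803813225/2128970571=97.14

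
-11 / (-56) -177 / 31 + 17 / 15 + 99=2463907 / 26040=94.62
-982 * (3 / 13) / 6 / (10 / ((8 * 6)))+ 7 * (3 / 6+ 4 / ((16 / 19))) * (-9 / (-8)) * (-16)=-109563 / 130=-842.79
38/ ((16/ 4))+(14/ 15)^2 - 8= 1067/ 450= 2.37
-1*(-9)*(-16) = -144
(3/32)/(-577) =-3/18464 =-0.00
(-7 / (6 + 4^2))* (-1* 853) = 5971 / 22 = 271.41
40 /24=5 /3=1.67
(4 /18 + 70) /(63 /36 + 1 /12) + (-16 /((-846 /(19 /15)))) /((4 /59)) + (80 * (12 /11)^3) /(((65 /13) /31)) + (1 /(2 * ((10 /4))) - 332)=2962568321 /8445195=350.80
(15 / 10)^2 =9 / 4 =2.25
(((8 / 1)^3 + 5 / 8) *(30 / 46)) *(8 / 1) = 61515 / 23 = 2674.57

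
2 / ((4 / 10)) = 5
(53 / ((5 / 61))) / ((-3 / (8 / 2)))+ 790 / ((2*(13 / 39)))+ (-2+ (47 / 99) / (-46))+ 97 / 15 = 1490629 / 4554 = 327.32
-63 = -63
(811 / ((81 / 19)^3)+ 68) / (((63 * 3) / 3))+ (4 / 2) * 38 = 2586240145 / 33480783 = 77.25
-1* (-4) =4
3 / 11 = 0.27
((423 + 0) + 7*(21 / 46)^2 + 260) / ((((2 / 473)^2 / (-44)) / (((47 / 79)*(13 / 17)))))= -766350648.91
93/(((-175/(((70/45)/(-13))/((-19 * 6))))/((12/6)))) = -0.00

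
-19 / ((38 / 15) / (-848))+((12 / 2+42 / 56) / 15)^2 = 2544081 / 400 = 6360.20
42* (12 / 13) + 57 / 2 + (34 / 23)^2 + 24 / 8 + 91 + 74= 237.45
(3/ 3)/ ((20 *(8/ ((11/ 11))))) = 0.01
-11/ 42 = -0.26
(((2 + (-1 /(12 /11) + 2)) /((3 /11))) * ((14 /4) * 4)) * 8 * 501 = 1903132 /3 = 634377.33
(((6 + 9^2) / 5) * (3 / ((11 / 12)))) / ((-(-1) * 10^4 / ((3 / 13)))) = 2349 / 1787500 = 0.00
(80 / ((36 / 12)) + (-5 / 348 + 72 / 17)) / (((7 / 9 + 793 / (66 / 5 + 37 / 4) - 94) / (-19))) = 4676634483 / 461390812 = 10.14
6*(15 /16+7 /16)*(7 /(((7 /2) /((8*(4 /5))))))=528 /5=105.60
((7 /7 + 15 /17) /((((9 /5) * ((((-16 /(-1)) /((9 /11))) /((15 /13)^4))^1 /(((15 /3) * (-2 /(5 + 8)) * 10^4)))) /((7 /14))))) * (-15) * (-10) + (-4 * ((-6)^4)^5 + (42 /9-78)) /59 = -3046243544752125067634212 /12289427007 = -247875148533532.04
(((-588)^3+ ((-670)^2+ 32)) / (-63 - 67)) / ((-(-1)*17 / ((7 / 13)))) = 141993978 / 2873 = 49423.59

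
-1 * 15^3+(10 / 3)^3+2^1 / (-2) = -90152 / 27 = -3338.96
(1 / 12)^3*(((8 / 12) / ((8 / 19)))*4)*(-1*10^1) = -95 / 2592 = -0.04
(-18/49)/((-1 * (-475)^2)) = 18/11055625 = 0.00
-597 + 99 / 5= -2886 / 5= -577.20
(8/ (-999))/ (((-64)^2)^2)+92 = 192745046015/ 2095054848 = 92.00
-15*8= -120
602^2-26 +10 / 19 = 6885192 / 19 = 362378.53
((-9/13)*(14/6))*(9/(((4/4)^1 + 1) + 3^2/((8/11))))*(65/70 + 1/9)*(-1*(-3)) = -4716/1495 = -3.15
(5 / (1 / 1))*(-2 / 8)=-5 / 4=-1.25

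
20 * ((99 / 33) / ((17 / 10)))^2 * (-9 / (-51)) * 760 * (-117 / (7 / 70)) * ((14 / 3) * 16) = -3585254400000 / 4913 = -729748503.97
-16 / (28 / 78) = -312 / 7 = -44.57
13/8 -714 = -5699/8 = -712.38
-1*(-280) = 280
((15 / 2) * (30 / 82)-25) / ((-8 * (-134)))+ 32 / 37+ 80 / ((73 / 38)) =42.49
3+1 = 4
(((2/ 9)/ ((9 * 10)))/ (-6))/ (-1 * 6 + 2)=1/ 9720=0.00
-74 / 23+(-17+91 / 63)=-3886 / 207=-18.77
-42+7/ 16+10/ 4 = -625/ 16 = -39.06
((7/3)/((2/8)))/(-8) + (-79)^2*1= 37439/6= 6239.83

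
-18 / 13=-1.38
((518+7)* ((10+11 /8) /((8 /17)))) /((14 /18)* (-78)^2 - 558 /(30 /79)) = 4060875 /1044032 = 3.89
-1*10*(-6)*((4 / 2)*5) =600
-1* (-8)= 8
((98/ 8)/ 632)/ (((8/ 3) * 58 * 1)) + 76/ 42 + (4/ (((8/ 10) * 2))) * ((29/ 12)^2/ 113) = 16190498797/ 8350530048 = 1.94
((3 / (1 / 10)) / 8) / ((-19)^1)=-15 / 76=-0.20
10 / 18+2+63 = 590 / 9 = 65.56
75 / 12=25 / 4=6.25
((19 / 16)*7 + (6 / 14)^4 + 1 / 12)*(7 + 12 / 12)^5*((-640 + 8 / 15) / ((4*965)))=-4771093336064 / 104263425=-45759.99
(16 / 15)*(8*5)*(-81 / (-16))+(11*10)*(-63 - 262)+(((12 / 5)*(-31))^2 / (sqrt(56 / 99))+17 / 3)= -106585 / 3+103788*sqrt(154) / 175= -28168.47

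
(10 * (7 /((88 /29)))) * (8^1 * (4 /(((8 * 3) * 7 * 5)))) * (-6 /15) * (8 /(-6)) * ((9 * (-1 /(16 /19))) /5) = -551 /550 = -1.00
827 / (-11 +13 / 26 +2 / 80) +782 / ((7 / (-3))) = -1214534 / 2933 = -414.09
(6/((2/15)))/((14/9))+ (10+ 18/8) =1153/28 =41.18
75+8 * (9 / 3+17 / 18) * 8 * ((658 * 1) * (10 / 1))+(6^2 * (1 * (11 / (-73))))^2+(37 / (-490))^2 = 19129314363764509 / 11515436100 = 1661188.88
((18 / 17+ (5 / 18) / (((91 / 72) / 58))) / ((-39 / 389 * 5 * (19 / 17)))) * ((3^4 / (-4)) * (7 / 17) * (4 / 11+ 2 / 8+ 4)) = 22768792011 / 24018280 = 947.98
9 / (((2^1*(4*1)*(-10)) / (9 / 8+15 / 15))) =-153 / 640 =-0.24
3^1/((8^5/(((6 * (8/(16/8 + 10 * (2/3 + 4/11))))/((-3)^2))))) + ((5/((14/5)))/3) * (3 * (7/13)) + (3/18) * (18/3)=21203373/10809344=1.96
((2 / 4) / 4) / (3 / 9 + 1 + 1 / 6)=1 / 12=0.08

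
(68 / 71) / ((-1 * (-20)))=17 / 355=0.05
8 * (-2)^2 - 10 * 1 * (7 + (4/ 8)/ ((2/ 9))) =-121/ 2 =-60.50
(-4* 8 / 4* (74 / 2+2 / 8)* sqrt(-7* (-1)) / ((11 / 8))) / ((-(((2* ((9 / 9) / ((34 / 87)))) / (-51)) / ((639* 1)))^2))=81302453726544* sqrt(7) / 9251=23252196901.93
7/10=0.70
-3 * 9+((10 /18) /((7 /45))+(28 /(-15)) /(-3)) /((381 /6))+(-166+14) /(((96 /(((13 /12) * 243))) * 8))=-404712449 /5120640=-79.04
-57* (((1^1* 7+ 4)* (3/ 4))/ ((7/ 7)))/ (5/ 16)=-1504.80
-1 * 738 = -738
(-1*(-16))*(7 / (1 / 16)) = 1792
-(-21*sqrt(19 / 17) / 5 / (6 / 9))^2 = -75411 / 1700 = -44.36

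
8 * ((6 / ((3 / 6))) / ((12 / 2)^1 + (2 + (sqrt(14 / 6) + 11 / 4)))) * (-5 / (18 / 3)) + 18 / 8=-23241 / 4348 + 256 * sqrt(21) / 1087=-4.27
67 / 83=0.81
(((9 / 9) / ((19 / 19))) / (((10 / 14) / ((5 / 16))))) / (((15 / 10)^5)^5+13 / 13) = 14680064 / 847322163875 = 0.00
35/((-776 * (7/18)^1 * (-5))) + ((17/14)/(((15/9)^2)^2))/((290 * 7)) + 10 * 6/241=0.27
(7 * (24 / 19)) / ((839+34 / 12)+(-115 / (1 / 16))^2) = 1008 / 386054369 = 0.00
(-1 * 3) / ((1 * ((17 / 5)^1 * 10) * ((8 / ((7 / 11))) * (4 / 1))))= -21 / 11968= -0.00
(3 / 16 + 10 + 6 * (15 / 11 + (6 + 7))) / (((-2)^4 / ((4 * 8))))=16961 / 88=192.74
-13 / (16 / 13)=-169 / 16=-10.56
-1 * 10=-10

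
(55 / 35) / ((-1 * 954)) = -11 / 6678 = -0.00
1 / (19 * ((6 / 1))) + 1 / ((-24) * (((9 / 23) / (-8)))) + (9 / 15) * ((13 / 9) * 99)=444569 / 5130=86.66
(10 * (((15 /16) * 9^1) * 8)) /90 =15 /2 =7.50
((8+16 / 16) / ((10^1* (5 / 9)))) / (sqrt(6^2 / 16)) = 27 / 25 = 1.08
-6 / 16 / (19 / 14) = -21 / 76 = -0.28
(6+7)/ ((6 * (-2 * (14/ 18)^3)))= -3159/ 1372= -2.30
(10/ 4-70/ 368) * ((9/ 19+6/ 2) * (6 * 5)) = 240.70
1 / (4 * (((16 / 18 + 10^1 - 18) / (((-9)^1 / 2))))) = 81 / 512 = 0.16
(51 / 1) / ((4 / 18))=459 / 2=229.50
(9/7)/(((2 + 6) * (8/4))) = 9/112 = 0.08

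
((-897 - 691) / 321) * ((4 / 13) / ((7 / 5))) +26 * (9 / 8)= 28.16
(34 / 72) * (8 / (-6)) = -17 / 27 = -0.63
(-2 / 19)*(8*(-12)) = 192 / 19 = 10.11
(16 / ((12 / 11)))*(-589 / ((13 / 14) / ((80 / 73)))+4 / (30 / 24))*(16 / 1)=-2311384064 / 14235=-162373.31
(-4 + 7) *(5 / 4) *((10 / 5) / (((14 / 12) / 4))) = 180 / 7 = 25.71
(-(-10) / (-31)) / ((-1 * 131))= 10 / 4061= 0.00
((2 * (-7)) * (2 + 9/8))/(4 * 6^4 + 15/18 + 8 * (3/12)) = -525/62242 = -0.01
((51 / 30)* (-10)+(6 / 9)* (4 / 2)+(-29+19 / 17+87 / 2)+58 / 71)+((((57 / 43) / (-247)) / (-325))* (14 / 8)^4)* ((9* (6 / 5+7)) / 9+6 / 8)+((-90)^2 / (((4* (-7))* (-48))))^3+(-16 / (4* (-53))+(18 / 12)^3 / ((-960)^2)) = 430569796800173305451 / 1959357224767488000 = 219.75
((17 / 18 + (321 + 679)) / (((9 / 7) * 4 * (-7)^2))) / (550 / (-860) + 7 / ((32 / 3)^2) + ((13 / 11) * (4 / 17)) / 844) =-6.88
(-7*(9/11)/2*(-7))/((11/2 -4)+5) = 441/143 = 3.08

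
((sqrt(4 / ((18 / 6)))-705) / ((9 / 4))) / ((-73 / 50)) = 47000 / 219-400*sqrt(3) / 1971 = 214.26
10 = 10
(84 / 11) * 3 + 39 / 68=17565 / 748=23.48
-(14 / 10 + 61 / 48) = -641 / 240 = -2.67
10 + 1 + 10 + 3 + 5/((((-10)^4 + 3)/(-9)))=24.00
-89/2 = -44.50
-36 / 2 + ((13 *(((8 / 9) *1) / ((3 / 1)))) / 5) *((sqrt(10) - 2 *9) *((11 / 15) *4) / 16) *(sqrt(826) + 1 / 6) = -143 *(1 + 6 *sqrt(826)) *(18 - sqrt(10)) / 6075 - 18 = -78.58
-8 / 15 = -0.53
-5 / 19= -0.26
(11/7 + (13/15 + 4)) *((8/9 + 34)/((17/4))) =849056/16065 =52.85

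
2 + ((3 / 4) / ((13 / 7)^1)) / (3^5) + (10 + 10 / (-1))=8431 / 4212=2.00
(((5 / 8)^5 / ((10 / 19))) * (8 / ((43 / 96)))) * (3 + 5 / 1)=35625 / 1376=25.89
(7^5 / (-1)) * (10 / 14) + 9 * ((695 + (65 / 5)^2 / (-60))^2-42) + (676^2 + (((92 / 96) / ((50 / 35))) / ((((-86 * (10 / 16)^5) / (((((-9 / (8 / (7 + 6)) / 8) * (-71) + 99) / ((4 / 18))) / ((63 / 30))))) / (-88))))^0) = 1902661561 / 400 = 4756653.90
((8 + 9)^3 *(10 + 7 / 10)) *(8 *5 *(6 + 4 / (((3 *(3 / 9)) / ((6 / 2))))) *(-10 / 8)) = -47312190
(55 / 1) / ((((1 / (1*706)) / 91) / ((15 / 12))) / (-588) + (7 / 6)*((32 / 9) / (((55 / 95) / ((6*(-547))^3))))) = -28568590050 / 131570044649559909131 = -0.00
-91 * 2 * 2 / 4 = -91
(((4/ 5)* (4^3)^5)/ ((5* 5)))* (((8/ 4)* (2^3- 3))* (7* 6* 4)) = 1443109011456/ 25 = 57724360458.24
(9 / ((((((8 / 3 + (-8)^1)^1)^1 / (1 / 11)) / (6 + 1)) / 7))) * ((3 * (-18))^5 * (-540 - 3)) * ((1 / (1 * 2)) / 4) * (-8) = 20616193901646 / 11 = 1874199445604.18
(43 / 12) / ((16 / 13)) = 559 / 192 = 2.91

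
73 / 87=0.84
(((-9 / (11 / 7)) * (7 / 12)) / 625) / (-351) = 49 / 3217500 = 0.00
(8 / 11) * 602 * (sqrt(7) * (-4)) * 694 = -13369216 * sqrt(7) / 11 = -3215601.89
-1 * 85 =-85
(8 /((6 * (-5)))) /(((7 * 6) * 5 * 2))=-1 /1575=-0.00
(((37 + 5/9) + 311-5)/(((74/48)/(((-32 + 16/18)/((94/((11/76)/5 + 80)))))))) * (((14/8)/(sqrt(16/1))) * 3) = -255972766/33041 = -7747.13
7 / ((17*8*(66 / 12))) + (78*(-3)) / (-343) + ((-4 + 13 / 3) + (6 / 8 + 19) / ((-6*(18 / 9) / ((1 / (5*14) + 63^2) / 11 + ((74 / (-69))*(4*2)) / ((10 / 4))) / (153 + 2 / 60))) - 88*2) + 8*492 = -5496962281283411 / 63730497600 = -86253.25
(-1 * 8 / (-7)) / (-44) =-2 / 77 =-0.03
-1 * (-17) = 17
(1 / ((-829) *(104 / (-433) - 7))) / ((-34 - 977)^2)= 433 / 2656405598715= 0.00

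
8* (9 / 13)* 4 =288 / 13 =22.15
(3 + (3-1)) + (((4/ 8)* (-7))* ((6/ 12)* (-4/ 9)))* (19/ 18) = 943/ 162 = 5.82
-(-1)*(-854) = -854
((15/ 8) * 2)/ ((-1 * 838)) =-15/ 3352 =-0.00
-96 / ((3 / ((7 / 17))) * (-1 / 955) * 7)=30560 / 17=1797.65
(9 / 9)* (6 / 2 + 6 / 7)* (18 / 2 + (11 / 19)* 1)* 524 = 367848 / 19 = 19360.42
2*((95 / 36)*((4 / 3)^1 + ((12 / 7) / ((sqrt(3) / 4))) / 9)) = 760*sqrt(3) / 567 + 190 / 27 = 9.36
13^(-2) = 1 /169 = 0.01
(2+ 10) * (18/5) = 216/5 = 43.20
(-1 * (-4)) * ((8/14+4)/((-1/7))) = -128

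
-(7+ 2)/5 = -1.80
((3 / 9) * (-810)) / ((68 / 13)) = -1755 / 34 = -51.62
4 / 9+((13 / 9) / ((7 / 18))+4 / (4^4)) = 4.17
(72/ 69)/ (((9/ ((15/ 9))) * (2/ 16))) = 320/ 207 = 1.55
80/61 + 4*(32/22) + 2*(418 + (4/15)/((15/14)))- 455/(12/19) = 74406983/603900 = 123.21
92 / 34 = 2.71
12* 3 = 36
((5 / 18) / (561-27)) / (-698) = -5 / 6709176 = -0.00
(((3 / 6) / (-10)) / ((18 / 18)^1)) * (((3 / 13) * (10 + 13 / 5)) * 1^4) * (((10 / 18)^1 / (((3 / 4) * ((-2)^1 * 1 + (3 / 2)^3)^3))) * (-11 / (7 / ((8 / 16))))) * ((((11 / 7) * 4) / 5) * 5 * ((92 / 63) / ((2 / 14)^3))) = 659456 / 6435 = 102.48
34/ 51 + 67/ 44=289/ 132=2.19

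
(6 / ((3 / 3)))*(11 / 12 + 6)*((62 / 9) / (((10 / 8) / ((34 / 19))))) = 349928 / 855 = 409.27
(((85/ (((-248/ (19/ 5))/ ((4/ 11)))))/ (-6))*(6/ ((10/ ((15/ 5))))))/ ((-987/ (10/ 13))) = -323/ 2916914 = -0.00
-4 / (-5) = 4 / 5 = 0.80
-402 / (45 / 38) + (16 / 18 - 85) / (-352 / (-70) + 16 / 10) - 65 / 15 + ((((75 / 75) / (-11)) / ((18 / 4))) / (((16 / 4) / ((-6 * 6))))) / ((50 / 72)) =-204545749 / 574200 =-356.23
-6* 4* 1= -24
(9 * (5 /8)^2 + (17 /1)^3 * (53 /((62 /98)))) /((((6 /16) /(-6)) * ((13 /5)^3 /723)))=-73799039189625 /272428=-270893737.76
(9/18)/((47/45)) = 45/94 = 0.48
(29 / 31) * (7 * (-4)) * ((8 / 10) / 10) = -1624 / 775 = -2.10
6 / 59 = 0.10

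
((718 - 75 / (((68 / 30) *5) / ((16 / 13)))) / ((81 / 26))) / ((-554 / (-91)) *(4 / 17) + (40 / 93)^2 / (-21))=6859568989 / 42858714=160.05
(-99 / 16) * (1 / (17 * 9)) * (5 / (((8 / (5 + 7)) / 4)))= -165 / 136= -1.21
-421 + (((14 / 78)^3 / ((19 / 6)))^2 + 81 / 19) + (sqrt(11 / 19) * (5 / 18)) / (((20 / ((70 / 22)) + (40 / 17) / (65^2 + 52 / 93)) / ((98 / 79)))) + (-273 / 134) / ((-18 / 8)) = -3932279528647088 / 9456428371923 + 603012865 * sqrt(209) / 209014686396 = -415.79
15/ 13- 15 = -180/ 13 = -13.85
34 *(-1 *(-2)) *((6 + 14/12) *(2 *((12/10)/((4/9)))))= 13158/5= 2631.60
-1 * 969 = -969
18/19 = 0.95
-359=-359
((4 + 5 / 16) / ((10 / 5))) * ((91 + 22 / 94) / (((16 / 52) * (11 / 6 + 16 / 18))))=540891 / 2303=234.86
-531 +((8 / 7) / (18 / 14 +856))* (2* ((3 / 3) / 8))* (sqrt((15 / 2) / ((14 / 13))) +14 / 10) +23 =-15242526 / 30005 +sqrt(1365) / 42007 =-508.00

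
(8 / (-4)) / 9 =-2 / 9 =-0.22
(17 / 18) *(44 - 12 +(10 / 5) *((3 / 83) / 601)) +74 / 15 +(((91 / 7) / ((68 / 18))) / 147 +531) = 2117356041701 / 3739728510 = 566.18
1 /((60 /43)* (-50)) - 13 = -39043 /3000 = -13.01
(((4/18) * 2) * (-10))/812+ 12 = 21914/1827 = 11.99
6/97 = 0.06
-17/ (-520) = 17/ 520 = 0.03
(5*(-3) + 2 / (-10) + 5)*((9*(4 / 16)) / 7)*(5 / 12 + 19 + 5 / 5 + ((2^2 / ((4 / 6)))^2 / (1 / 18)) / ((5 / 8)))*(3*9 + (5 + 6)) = -184399731 / 1400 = -131714.09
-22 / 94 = -11 / 47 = -0.23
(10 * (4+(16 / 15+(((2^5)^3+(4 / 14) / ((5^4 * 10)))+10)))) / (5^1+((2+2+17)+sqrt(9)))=11304.51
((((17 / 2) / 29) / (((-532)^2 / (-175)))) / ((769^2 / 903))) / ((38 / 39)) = -2138175 / 7528205303744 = -0.00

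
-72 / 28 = -18 / 7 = -2.57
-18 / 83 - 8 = -682 / 83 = -8.22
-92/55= -1.67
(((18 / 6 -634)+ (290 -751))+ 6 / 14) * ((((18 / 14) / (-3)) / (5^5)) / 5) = 0.03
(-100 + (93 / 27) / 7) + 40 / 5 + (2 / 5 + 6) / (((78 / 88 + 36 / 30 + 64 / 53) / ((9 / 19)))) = -4164598937 / 45973179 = -90.59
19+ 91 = 110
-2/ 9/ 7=-2/ 63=-0.03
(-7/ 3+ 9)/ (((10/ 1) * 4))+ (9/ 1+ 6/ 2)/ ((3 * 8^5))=4099/ 24576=0.17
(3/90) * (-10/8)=-1/24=-0.04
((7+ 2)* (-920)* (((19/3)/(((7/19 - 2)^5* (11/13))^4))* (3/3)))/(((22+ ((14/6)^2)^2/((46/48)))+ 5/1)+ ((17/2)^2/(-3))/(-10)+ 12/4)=-1398491086929682109152730052563192145600/15474906353328835929407113573847002895663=-0.09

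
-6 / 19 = -0.32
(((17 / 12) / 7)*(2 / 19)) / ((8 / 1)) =17 / 6384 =0.00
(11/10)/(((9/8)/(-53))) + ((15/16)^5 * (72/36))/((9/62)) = -493616683/11796480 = -41.84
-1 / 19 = -0.05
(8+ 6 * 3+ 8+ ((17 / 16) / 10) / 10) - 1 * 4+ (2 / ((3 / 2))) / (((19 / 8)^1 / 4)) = 2941769 / 91200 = 32.26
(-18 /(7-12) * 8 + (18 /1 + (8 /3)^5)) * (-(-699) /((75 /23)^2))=11940.99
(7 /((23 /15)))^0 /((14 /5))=5 /14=0.36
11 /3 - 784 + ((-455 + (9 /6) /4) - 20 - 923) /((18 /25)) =-130631 /48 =-2721.48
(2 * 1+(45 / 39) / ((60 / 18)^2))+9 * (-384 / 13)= -68573 / 260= -263.74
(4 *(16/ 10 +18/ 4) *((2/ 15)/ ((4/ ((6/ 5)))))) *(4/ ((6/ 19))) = 4636/ 375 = 12.36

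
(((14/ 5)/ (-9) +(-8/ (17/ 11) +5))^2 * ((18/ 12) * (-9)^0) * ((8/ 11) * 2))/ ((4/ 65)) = 3617354/ 429165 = 8.43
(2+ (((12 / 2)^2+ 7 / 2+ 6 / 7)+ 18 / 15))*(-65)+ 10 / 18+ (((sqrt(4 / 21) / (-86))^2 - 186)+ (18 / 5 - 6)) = -502401559 / 166410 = -3019.06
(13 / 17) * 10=130 / 17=7.65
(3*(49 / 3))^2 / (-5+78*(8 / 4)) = 2401 / 151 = 15.90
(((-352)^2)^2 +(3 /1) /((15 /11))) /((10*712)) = 76761006091 /35600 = 2156208.04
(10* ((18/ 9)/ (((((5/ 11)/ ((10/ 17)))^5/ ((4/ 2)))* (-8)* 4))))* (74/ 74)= -6442040/ 1419857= -4.54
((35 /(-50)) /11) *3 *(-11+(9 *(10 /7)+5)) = -72 /55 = -1.31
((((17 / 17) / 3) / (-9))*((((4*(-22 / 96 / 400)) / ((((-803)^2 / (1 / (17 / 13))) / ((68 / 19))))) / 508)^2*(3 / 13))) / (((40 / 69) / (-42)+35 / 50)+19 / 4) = -2093 / 3631094331839747963676288000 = -0.00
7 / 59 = 0.12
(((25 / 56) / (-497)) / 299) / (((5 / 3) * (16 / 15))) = -225 / 133148288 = -0.00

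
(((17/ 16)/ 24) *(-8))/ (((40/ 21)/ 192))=-357/ 10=-35.70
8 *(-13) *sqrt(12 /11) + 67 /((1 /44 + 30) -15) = 2948 /661 -208 *sqrt(33) /11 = -104.16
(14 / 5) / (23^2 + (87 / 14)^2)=0.00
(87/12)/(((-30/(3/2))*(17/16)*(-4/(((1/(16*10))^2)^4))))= 29/146028888064000000000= 0.00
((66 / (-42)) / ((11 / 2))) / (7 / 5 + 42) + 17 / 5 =3.39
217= 217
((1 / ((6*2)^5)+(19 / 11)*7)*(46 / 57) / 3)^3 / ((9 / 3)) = 441019258497322875874862821 / 38451770813331865293815808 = 11.47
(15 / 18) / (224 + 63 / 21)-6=-8167 / 1362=-6.00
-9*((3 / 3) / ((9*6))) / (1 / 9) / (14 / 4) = -3 / 7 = -0.43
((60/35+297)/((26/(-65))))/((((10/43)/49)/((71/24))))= -14895587/32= -465487.09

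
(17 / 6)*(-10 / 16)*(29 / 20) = -493 / 192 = -2.57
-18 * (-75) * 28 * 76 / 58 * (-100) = -143640000 / 29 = -4953103.45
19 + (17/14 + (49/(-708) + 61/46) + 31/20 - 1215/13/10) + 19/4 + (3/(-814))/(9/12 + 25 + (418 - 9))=96621551958803/5244045867060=18.43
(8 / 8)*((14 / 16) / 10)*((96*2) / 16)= 21 / 20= 1.05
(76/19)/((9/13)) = 52/9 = 5.78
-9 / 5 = -1.80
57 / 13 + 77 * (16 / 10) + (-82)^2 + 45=448278 / 65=6896.58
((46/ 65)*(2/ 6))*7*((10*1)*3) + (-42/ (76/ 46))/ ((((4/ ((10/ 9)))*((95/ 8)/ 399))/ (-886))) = 51935380/ 247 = 210264.70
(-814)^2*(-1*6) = -3975576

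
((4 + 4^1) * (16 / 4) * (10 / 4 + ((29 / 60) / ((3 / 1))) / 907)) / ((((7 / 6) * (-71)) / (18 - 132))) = 3495392 / 31745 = 110.11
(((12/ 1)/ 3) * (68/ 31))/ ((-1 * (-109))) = 272/ 3379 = 0.08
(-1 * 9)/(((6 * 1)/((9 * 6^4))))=-17496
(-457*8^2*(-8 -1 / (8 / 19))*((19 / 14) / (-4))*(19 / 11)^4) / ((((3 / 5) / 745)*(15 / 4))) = -279884315283620 / 922383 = -303436116.32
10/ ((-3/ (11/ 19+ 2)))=-490/ 57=-8.60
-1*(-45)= 45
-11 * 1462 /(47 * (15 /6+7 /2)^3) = -8041 /5076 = -1.58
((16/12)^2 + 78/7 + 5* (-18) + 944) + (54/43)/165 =129167974/148995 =866.93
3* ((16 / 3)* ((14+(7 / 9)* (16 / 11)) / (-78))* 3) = -11984 / 1287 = -9.31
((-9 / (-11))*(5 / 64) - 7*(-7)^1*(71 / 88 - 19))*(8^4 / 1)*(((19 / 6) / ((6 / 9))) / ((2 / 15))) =-1430807160 / 11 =-130073378.18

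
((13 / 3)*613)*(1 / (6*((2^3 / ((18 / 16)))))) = 7969 / 128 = 62.26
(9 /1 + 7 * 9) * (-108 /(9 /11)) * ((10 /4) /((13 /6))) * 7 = -997920 /13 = -76763.08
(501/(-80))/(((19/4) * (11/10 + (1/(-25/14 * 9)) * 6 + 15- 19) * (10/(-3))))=-4509/37316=-0.12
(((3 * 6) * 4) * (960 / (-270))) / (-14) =18.29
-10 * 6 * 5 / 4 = -75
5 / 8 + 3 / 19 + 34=5287 / 152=34.78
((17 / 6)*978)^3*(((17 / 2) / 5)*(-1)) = -361708320187 / 10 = -36170832018.70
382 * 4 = 1528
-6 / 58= -3 / 29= -0.10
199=199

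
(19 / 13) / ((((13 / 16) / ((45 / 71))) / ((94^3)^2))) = 9437418604846080 / 11999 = 786517093494.96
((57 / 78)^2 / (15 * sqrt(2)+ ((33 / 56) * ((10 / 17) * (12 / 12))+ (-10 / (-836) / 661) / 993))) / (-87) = 8892847799804470262299 / 1880265274472898005378657855-384817757287635665678916 * sqrt(2) / 1880265274472898005378657855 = -0.00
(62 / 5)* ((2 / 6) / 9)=62 / 135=0.46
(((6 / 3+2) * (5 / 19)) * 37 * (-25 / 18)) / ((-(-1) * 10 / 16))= -86.55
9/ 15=3/ 5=0.60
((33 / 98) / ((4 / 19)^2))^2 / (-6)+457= 2199875813 / 4917248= 447.38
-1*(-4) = 4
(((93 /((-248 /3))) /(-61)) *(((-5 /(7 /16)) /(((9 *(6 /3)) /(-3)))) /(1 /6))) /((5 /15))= 0.63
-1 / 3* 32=-32 / 3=-10.67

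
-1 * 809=-809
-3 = -3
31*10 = 310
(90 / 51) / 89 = 0.02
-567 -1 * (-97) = -470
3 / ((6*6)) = 1 / 12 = 0.08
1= 1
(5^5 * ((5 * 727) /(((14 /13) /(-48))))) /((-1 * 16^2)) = 443015625 /224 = 1977748.33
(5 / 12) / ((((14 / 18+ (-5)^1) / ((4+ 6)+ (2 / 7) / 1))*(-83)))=135 / 11039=0.01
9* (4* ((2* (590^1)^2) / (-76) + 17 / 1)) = -6254172 / 19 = -329166.95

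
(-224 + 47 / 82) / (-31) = 591 / 82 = 7.21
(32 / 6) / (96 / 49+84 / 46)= 9016 / 6399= 1.41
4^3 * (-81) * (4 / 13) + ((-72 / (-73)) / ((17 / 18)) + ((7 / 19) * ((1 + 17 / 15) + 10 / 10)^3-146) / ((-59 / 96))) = -27973633364816 / 20345729625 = -1374.91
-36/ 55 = -0.65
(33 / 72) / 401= 11 / 9624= 0.00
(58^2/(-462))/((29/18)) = -348/77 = -4.52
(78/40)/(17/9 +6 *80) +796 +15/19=1313163529/1648060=796.79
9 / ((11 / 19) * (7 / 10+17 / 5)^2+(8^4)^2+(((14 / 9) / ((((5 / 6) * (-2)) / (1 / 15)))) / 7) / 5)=0.00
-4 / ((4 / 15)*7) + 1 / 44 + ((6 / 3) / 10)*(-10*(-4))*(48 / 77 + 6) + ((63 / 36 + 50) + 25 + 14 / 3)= 61115 / 462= 132.28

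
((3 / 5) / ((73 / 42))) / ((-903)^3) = -2 / 4265948085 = -0.00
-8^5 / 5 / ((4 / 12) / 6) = -589824 / 5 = -117964.80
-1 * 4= -4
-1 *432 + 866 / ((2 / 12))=4764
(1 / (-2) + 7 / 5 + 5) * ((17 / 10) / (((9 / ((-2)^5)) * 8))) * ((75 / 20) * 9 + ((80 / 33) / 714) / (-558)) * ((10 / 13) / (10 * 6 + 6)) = -5236029163 / 2986051068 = -1.75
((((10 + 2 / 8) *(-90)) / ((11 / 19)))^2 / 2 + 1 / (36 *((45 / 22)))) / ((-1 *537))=-2364.02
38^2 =1444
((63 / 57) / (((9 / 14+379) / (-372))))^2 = 11961359424 / 10197970225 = 1.17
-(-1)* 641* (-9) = -5769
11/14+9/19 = 335/266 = 1.26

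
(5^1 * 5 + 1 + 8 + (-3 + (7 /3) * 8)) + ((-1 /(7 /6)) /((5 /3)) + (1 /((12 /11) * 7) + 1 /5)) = 2969 /60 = 49.48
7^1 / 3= 7 / 3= 2.33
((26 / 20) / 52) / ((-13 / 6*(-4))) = 3 / 1040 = 0.00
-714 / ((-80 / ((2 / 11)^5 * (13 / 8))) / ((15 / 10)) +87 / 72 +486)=222768 / 51384311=0.00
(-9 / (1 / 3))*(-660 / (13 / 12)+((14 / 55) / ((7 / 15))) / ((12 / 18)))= 16427.14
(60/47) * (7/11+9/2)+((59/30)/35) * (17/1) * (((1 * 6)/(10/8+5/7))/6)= 1365532/193875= 7.04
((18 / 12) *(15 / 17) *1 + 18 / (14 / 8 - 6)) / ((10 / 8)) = -2.33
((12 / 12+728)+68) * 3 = 2391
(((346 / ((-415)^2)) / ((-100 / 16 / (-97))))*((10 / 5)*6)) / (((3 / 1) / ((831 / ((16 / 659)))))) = 18379524498 / 4305625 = 4268.72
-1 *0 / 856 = 0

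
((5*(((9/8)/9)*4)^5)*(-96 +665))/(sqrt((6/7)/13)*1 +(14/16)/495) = -897071175/376340564 +1394192250*sqrt(546)/94085141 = 343.87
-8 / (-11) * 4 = 32 / 11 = 2.91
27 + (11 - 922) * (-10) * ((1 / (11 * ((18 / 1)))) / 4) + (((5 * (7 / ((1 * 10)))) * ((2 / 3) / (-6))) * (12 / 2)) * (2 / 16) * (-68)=23101 / 396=58.34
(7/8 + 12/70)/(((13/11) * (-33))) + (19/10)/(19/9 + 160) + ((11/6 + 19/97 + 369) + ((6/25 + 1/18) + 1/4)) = 8613298007101/23181467400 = 371.56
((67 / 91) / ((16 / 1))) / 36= 67 / 52416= 0.00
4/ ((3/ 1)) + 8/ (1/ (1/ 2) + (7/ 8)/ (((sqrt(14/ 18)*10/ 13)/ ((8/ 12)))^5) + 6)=31829522010868/ 13582141508151-519810200000*sqrt(7)/ 13582141508151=2.24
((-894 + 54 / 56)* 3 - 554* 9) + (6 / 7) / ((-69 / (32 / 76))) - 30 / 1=-94157395 / 12236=-7695.11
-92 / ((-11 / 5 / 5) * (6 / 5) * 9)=5750 / 297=19.36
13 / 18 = 0.72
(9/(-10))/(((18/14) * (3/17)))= -119/30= -3.97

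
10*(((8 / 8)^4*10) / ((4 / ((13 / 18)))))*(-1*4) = -650 / 9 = -72.22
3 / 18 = 0.17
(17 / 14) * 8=68 / 7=9.71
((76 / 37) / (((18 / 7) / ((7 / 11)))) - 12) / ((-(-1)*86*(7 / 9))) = -21047 / 122507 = -0.17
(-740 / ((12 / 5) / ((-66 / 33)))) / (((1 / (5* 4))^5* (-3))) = -5920000000 / 9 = -657777777.78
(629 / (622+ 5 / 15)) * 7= 13209 / 1867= 7.07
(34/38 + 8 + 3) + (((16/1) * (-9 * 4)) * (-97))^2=59311927522/19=3121680395.89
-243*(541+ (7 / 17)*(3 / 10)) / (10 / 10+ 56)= -7451271 / 3230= -2306.90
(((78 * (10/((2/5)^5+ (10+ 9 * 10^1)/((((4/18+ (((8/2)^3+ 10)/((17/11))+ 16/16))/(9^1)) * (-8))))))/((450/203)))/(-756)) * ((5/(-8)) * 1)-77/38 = -2840037075139/1318581871416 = -2.15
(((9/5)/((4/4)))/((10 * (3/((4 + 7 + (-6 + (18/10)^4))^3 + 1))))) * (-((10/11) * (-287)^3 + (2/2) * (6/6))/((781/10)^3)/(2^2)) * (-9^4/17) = -4229480426756923166156937/4349754597998046875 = -972349.21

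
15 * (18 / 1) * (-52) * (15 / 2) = -105300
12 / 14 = 6 / 7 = 0.86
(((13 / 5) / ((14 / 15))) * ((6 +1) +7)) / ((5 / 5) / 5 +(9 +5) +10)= 195 / 121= 1.61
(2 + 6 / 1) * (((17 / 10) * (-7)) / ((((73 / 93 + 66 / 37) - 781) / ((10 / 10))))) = 818958 / 6696455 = 0.12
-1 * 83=-83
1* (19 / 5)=3.80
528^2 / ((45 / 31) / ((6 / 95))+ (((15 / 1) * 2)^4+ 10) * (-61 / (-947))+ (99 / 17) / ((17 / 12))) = 430045761024 / 80527187317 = 5.34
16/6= 8/3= 2.67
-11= -11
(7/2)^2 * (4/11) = 49/11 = 4.45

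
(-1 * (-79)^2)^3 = -243087455521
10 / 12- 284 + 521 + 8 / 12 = 477 / 2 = 238.50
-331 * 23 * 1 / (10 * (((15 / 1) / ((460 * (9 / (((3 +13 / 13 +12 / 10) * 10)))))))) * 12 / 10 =-1575891 / 325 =-4848.90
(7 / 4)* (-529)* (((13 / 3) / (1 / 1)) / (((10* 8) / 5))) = -48139 / 192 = -250.72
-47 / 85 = -0.55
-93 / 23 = -4.04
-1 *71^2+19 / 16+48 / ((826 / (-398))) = -33455913 / 6608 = -5062.94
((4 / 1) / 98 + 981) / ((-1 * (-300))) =48071 / 14700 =3.27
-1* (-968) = 968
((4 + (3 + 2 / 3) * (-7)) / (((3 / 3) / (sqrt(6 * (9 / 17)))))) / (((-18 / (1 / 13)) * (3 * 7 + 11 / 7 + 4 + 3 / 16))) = 280 * sqrt(102) / 458541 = 0.01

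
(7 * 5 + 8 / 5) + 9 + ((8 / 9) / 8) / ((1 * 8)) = 45.61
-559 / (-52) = 43 / 4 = 10.75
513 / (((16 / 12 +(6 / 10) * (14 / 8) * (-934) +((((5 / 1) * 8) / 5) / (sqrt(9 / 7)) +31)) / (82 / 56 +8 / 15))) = -4081836519 / 3777268138 - 5738760 * sqrt(7) / 1888634069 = -1.09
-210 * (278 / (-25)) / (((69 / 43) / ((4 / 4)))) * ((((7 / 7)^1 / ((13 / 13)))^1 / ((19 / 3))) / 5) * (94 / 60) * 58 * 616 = 140513436448 / 54625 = 2572328.36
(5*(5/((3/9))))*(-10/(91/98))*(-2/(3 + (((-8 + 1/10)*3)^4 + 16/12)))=630000000/123044995879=0.01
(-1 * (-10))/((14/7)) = 5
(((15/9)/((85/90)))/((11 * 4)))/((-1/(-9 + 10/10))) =60/187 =0.32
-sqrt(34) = -5.83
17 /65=0.26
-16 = -16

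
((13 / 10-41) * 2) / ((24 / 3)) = -397 / 40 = -9.92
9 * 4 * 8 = 288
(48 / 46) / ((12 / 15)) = 30 / 23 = 1.30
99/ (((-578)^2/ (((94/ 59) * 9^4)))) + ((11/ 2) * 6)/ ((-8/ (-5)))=935190267/ 39421912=23.72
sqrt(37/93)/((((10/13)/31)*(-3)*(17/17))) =-8.47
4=4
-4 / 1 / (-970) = 2 / 485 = 0.00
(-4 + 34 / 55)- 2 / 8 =-799 / 220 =-3.63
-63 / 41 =-1.54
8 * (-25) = -200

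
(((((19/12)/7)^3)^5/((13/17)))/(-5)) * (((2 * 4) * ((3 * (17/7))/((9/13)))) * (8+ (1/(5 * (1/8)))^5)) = -10560341127902596817145277/125004999578265000635793408000000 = -0.00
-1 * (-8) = 8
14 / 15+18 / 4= 163 / 30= 5.43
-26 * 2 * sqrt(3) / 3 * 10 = -520 * sqrt(3) / 3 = -300.22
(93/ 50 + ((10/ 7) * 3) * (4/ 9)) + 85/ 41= 251323/ 43050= 5.84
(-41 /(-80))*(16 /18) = 41 /90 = 0.46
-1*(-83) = 83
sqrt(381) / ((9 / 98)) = 98 * sqrt(381) / 9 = 212.54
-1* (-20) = 20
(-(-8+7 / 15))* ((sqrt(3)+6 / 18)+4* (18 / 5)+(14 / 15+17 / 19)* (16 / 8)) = 113* sqrt(3) / 15+197411 / 1425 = 151.58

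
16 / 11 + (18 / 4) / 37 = 1283 / 814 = 1.58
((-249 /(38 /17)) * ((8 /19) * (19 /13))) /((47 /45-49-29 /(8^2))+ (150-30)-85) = 48764160 /9538399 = 5.11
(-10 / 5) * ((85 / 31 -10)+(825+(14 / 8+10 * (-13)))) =-85497 / 62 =-1378.98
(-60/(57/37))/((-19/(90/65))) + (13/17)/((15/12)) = 1376236/398905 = 3.45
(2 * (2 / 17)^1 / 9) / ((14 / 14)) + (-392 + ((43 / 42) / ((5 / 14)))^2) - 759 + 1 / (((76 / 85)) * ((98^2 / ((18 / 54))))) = -1063480310531 / 930627600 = -1142.76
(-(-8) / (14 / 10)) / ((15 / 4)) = 32 / 21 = 1.52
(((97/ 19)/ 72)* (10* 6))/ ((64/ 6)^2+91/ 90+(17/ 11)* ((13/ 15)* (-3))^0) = 80025/ 2188249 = 0.04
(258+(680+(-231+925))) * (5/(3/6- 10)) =-858.95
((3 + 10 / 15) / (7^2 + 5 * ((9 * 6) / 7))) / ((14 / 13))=143 / 3678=0.04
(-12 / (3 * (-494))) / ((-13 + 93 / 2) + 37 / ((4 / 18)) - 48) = 1 / 18772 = 0.00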